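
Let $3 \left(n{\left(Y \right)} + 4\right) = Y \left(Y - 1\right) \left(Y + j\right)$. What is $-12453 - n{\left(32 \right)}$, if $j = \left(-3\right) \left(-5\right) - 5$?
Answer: $-26337$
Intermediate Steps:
$j = 10$ ($j = 15 - 5 = 10$)
$n{\left(Y \right)} = -4 + \frac{Y \left(-1 + Y\right) \left(10 + Y\right)}{3}$ ($n{\left(Y \right)} = -4 + \frac{Y \left(Y - 1\right) \left(Y + 10\right)}{3} = -4 + \frac{Y \left(-1 + Y\right) \left(10 + Y\right)}{3}$)
$-12453 - n{\left(32 \right)} = -12453 - \left(-4 + 3 \cdot 32^{2} - \frac{320}{3} + \frac{32^{3}}{3}\right) = -12453 - \left(-4 + 3 \cdot 1024 - \frac{320}{3} + \frac{1}{3} \cdot 32768\right) = -12453 - \left(-4 + 3072 - \frac{320}{3} + \frac{32768}{3}\right) = -12453 - 13884 = -26337$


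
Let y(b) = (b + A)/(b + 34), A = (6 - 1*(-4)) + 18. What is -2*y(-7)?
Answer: -14/9 ≈ -1.5556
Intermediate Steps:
A = 28 (A = (6 + 4) + 18 = 10 + 18 = 28)
y(b) = (28 + b)/(34 + b) (y(b) = (b + 28)/(b + 34) = (28 + b)/(34 + b))
-2*y(-7) = -2*(28 - 7)/(34 - 7) = -2*21/27 = -2*7/9 = -14/9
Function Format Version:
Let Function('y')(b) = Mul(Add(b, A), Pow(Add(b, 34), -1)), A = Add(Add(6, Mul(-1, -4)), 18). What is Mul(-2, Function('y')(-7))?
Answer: Rational(-14, 9) ≈ -1.5556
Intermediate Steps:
A = 28 (A = Add(Add(6, 4), 18) = Add(10, 18) = 28)
Function('y')(b) = Mul(Pow(Add(34, b), -1), Add(28, b)) (Function('y')(b) = Mul(Add(b, 28), Pow(Add(b, 34), -1)) = Mul(Add(28, b), Pow(Add(34, b), -1)) = Mul(Pow(Add(34, b), -1), Add(28, b)))
Mul(-2, Function('y')(-7)) = Mul(-2, Mul(Pow(Add(34, -7), -1), Add(28, -7))) = Mul(-2, Mul(Pow(27, -1), 21)) = Mul(-2, Mul(Rational(1, 27), 21)) = Mul(-2, Rational(7, 9)) = Rational(-14, 9)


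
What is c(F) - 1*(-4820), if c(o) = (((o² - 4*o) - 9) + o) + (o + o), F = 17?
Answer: 5083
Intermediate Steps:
c(o) = -9 + o² - o (c(o) = ((-9 + o² - 4*o) + o) + 2*o = (-9 + o² - 3*o) + 2*o = -9 + o² - o)
c(F) - 1*(-4820) = (-9 + 17² - 1*17) - 1*(-4820) = (-9 + 289 - 17) + 4820 = 263 + 4820 = 5083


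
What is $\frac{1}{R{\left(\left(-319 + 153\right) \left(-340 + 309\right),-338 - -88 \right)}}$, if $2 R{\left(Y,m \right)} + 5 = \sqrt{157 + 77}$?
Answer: $\frac{10}{209} + \frac{6 \sqrt{26}}{209} \approx 0.19423$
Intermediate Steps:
$R{\left(Y,m \right)} = - \frac{5}{2} + \frac{3 \sqrt{26}}{2}$ ($R{\left(Y,m \right)} = - \frac{5}{2} + \frac{\sqrt{157 + 77}}{2} = - \frac{5}{2} + \frac{\sqrt{234}}{2} = - \frac{5}{2} + \frac{3 \sqrt{26}}{2}$)
$\frac{1}{R{\left(\left(-319 + 153\right) \left(-340 + 309\right),-338 - -88 \right)}} = \frac{1}{- \frac{5}{2} + \frac{3 \sqrt{26}}{2}}$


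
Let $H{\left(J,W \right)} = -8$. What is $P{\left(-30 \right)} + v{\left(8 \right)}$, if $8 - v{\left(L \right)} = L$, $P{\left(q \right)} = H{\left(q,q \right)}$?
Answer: $-8$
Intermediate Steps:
$P{\left(q \right)} = -8$
$v{\left(L \right)} = 8 - L$
$P{\left(-30 \right)} + v{\left(8 \right)} = -8 + \left(8 - 8\right) = -8 + 0 = -8$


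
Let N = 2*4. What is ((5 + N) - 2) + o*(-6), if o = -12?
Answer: 83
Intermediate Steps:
N = 8
((5 + N) - 2) + o*(-6) = ((5 + 8) - 2) - 12*(-6) = (13 - 2) + 72 = 11 + 72 = 83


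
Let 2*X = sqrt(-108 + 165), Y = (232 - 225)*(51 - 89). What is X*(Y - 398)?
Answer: -332*sqrt(57) ≈ -2506.5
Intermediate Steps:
Y = -266 (Y = 7*(-38) = -266)
X = sqrt(57)/2 (X = sqrt(-108 + 165)/2 = sqrt(57)/2 ≈ 3.7749)
X*(Y - 398) = (sqrt(57)/2)*(-266 - 398) = (sqrt(57)/2)*(-664) = -332*sqrt(57)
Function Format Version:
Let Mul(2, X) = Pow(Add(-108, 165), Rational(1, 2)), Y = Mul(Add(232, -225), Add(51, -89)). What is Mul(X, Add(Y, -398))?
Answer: Mul(-332, Pow(57, Rational(1, 2))) ≈ -2506.5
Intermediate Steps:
Y = -266 (Y = Mul(7, -38) = -266)
X = Mul(Rational(1, 2), Pow(57, Rational(1, 2))) (X = Mul(Rational(1, 2), Pow(Add(-108, 165), Rational(1, 2))) = Mul(Rational(1, 2), Pow(57, Rational(1, 2))) ≈ 3.7749)
Mul(X, Add(Y, -398)) = Mul(Mul(Rational(1, 2), Pow(57, Rational(1, 2))), Add(-266, -398)) = Mul(Mul(Rational(1, 2), Pow(57, Rational(1, 2))), -664) = Mul(-332, Pow(57, Rational(1, 2)))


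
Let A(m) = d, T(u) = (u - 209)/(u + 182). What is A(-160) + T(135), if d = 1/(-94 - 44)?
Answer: -10529/43746 ≈ -0.24068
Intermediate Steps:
T(u) = (-209 + u)/(182 + u)
d = -1/138 (d = 1/(-138) = -1/138 ≈ -0.0072464)
A(m) = -1/138
A(-160) + T(135) = -1/138 + (-209 + 135)/(182 + 135) = -1/138 - 74/317 = -10529/43746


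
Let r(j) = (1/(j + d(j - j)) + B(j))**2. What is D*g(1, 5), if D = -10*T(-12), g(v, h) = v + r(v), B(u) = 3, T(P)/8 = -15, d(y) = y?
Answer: 20400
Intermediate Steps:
T(P) = -120 (T(P) = 8*(-15) = -120)
r(j) = (3 + 1/j)**2 (r(j) = (1/(j + (j - j)) + 3)**2 = (1/(j + 0) + 3)**2 = (1/j + 3)**2 = (3 + 1/j)**2)
g(v, h) = v + (1 + 3*v)**2/v**2
D = 1200 (D = -10*(-120) = 1200)
D*g(1, 5) = 1200*(1 + (1 + 3*1)**2/1**2) = 1200*(1 + 1*(1 + 3)**2) = 1200*(1 + 1*4**2) = 1200*(1 + 1*16) = 1200*(1 + 16) = 1200*17 = 20400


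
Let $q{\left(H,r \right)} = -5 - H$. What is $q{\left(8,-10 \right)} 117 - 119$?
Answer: $-1640$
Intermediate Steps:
$q{\left(8,-10 \right)} 117 - 119 = \left(-5 - 8\right) 117 - 119 = \left(-13\right) 117 - 119 = -1521 - 119 = -1640$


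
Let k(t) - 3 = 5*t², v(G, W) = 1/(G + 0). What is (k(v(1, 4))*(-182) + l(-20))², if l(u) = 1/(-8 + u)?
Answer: 1662111361/784 ≈ 2.1200e+6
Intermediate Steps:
v(G, W) = 1/G
k(t) = 3 + 5*t²
(k(v(1, 4))*(-182) + l(-20))² = ((3 + 5*(1/1)²)*(-182) + 1/(-8 - 20))² = ((3 + 5*1²)*(-182) + 1/(-28))² = ((3 + 5*1)*(-182) - 1/28)² = ((3 + 5)*(-182) - 1/28)² = (8*(-182) - 1/28)² = (-1456 - 1/28)² = (-40769/28)² = 1662111361/784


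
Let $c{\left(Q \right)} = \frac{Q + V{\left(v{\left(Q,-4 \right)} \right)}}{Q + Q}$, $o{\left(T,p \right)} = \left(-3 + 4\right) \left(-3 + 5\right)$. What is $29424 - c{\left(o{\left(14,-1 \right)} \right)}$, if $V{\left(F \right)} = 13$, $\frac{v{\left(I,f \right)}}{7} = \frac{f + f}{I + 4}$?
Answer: $\frac{117681}{4} \approx 29420.0$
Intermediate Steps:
$v{\left(I,f \right)} = \frac{14 f}{4 + I}$ ($v{\left(I,f \right)} = 7 \frac{f + f}{I + 4} = 7 \frac{2 f}{4 + I} = \frac{14 f}{4 + I}$)
$o{\left(T,p \right)} = 2$ ($o{\left(T,p \right)} = 1 \cdot 2 = 2$)
$c{\left(Q \right)} = \frac{13 + Q}{2 Q}$ ($c{\left(Q \right)} = \frac{Q + 13}{Q + Q} = \frac{13 + Q}{2 Q}$)
$29424 - c{\left(o{\left(14,-1 \right)} \right)} = 29424 - \frac{13 + 2}{2 \cdot 2} = 29424 - \frac{1}{2} \cdot \frac{1}{2} \cdot 15 = 29424 - \frac{15}{4} = \frac{117681}{4}$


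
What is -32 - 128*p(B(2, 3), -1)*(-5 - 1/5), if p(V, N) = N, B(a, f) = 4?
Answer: -3488/5 ≈ -697.60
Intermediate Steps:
-32 - 128*p(B(2, 3), -1)*(-5 - 1/5) = -32 - (-128)*(-5 - 1/5) = -32 - (-128)*(-5 - 1*⅕) = -32 - (-128)*(-5 - ⅕) = -32 - (-128)*(-26)/5 = -32 - 128*26/5 = -32 - 3328/5 = -3488/5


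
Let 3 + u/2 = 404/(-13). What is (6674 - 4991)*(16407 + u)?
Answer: 357477615/13 ≈ 2.7498e+7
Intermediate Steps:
u = -886/13 (u = -6 + 2*(404/(-13)) = -6 + 2*(-1/13*404) = -6 + 2*(-404/13) = -6 - 808/13 = -886/13 ≈ -68.154)
(6674 - 4991)*(16407 + u) = (6674 - 4991)*(16407 - 886/13) = 1683*(212405/13) = 357477615/13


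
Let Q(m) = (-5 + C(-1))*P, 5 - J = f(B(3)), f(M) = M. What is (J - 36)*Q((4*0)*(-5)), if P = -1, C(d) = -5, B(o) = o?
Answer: -340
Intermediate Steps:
J = 2 (J = 5 - 1*3 = 5 - 3 = 2)
Q(m) = 10 (Q(m) = (-5 - 5)*(-1) = -10*(-1) = 10)
(J - 36)*Q((4*0)*(-5)) = (2 - 36)*10 = -34*10 = -340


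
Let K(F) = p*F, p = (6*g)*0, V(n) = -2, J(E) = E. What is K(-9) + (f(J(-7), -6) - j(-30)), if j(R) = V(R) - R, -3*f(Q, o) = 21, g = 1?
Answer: -35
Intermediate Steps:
f(Q, o) = -7 (f(Q, o) = -⅓*21 = -7)
p = 0 (p = (6*1)*0 = 6*0 = 0)
j(R) = -2 - R
K(F) = 0 (K(F) = 0*F = 0)
K(-9) + (f(J(-7), -6) - j(-30)) = 0 + (-7 - (-2 - 1*(-30))) = 0 + (-7 - (-2 + 30)) = 0 + (-7 - 1*28) = 0 + (-7 - 28) = 0 - 35 = -35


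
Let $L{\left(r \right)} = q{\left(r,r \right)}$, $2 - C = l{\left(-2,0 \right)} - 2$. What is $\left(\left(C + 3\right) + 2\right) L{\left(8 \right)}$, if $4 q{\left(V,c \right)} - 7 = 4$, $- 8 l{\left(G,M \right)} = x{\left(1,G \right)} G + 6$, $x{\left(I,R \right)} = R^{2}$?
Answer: $\frac{385}{16} \approx 24.063$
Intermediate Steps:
$l{\left(G,M \right)} = - \frac{3}{4} - \frac{G^{3}}{8}$ ($l{\left(G,M \right)} = - \frac{G^{2} G + 6}{8} = - \frac{G^{3} + 6}{8} = - \frac{6 + G^{3}}{8} = - \frac{3}{4} - \frac{G^{3}}{8}$)
$q{\left(V,c \right)} = \frac{11}{4}$ ($q{\left(V,c \right)} = \frac{7}{4} + \frac{1}{4} \cdot 4 = \frac{7}{4} + 1 = \frac{11}{4}$)
$C = \frac{15}{4}$ ($C = 2 - \left(\left(- \frac{3}{4} - \frac{\left(-2\right)^{3}}{8}\right) - 2\right) = 2 - \left(\left(- \frac{3}{4} - -1\right) - 2\right) = 2 - \left(\left(- \frac{3}{4} + 1\right) - 2\right) = 2 - \left(\frac{1}{4} - 2\right) = 2 - - \frac{7}{4} = 2 + \frac{7}{4} = \frac{15}{4} \approx 3.75$)
$L{\left(r \right)} = \frac{11}{4}$
$\left(\left(C + 3\right) + 2\right) L{\left(8 \right)} = \left(\left(\frac{15}{4} + 3\right) + 2\right) \frac{11}{4} = \left(\frac{27}{4} + 2\right) \frac{11}{4} = \frac{35}{4} \cdot \frac{11}{4} = \frac{385}{16}$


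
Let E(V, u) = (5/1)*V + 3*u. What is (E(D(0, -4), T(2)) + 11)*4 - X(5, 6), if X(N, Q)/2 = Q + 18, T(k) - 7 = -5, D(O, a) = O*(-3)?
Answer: 20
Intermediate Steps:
D(O, a) = -3*O
T(k) = 2 (T(k) = 7 - 5 = 2)
X(N, Q) = 36 + 2*Q (X(N, Q) = 2*(Q + 18) = 2*(18 + Q) = 36 + 2*Q)
E(V, u) = 3*u + 5*V (E(V, u) = (5*1)*V + 3*u = 5*V + 3*u = 3*u + 5*V)
(E(D(0, -4), T(2)) + 11)*4 - X(5, 6) = ((3*2 + 5*(-3*0)) + 11)*4 - (36 + 2*6) = ((6 + 5*0) + 11)*4 - (36 + 12) = ((6 + 0) + 11)*4 - 1*48 = (6 + 11)*4 - 48 = 17*4 - 48 = 68 - 48 = 20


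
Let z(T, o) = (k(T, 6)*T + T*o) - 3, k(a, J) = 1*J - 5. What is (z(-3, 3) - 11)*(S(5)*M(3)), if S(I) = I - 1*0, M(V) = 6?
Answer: -780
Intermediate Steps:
k(a, J) = -5 + J (k(a, J) = J - 5 = -5 + J)
S(I) = I (S(I) = I + 0 = I)
z(T, o) = -3 + T + T*o (z(T, o) = ((-5 + 6)*T + T*o) - 3 = (1*T + T*o) - 3 = (T + T*o) - 3 = -3 + T + T*o)
(z(-3, 3) - 11)*(S(5)*M(3)) = ((-3 - 3 - 3*3) - 11)*(5*6) = ((-3 - 3 - 9) - 11)*30 = (-15 - 11)*30 = -26*30 = -780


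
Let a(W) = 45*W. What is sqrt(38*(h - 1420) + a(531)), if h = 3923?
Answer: sqrt(119009) ≈ 344.98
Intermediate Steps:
sqrt(38*(h - 1420) + a(531)) = sqrt(38*(3923 - 1420) + 45*531) = sqrt(38*2503 + 23895) = sqrt(95114 + 23895) = sqrt(119009)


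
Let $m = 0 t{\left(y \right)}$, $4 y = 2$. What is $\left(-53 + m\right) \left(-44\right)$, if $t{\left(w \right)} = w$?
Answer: $2332$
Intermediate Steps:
$y = \frac{1}{2}$ ($y = \frac{1}{4} \cdot 2 = \frac{1}{2} \approx 0.5$)
$m = 0$ ($m = 0 \cdot \frac{1}{2} = 0$)
$\left(-53 + m\right) \left(-44\right) = \left(-53 + 0\right) \left(-44\right) = \left(-53\right) \left(-44\right) = 2332$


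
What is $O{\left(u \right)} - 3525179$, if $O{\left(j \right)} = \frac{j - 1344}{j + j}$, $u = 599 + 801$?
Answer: $- \frac{176258949}{50} \approx -3.5252 \cdot 10^{6}$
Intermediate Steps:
$u = 1400$
$O{\left(j \right)} = \frac{-1344 + j}{2 j}$
$O{\left(u \right)} - 3525179 = \frac{-1344 + 1400}{2 \cdot 1400} - 3525179 = \frac{1}{2} \cdot \frac{1}{1400} \cdot 56 - 3525179 = \frac{1}{50} - 3525179 = - \frac{176258949}{50}$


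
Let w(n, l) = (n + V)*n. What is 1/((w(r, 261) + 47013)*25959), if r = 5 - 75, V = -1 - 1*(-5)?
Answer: 1/1340341047 ≈ 7.4608e-10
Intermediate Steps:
V = 4 (V = -1 + 5 = 4)
r = -70
w(n, l) = n*(4 + n) (w(n, l) = (n + 4)*n = (4 + n)*n = n*(4 + n))
1/((w(r, 261) + 47013)*25959) = 1/((-70*(4 - 70) + 47013)*25959) = (1/25959)/(-70*(-66) + 47013) = (1/25959)/(4620 + 47013) = (1/25959)/51633 = (1/51633)*(1/25959) = 1/1340341047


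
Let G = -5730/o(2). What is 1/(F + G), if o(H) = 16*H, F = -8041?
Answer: -16/131521 ≈ -0.00012165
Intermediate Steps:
G = -2865/16 (G = -5730/(16*2) = -5730/32 = -5730*1/32 = -2865/16 ≈ -179.06)
1/(F + G) = 1/(-8041 - 2865/16) = 1/(-131521/16) = -16/131521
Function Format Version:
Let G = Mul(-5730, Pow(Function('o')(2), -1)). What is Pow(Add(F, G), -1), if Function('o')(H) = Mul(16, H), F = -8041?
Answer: Rational(-16, 131521) ≈ -0.00012165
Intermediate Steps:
G = Rational(-2865, 16) (G = Mul(-5730, Pow(Mul(16, 2), -1)) = Mul(-5730, Pow(32, -1)) = Mul(-5730, Rational(1, 32)) = Rational(-2865, 16) ≈ -179.06)
Pow(Add(F, G), -1) = Pow(Add(-8041, Rational(-2865, 16)), -1) = Pow(Rational(-131521, 16), -1) = Rational(-16, 131521)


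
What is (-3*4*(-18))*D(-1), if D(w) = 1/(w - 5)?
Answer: -36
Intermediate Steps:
D(w) = 1/(-5 + w)
(-3*4*(-18))*D(-1) = (-3*4*(-18))/(-5 - 1) = -12*(-18)/(-6) = 216*(-⅙) = -36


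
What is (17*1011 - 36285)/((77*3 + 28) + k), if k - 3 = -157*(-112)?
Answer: -9549/8923 ≈ -1.0702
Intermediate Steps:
k = 17587 (k = 3 - 157*(-112) = 3 + 17584 = 17587)
(17*1011 - 36285)/((77*3 + 28) + k) = (17*1011 - 36285)/((77*3 + 28) + 17587) = (17187 - 36285)/((231 + 28) + 17587) = -19098/(259 + 17587) = -19098/17846 = -19098*1/17846 = -9549/8923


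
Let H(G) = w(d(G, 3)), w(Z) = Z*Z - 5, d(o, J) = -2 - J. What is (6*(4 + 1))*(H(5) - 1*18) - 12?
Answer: 48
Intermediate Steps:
w(Z) = -5 + Z**2 (w(Z) = Z**2 - 5 = -5 + Z**2)
H(G) = 20 (H(G) = -5 + (-2 - 1*3)**2 = -5 + (-2 - 3)**2 = -5 + (-5)**2 = -5 + 25 = 20)
(6*(4 + 1))*(H(5) - 1*18) - 12 = (6*(4 + 1))*(20 - 1*18) - 12 = (6*5)*(20 - 18) - 12 = 30*2 - 12 = 60 - 12 = 48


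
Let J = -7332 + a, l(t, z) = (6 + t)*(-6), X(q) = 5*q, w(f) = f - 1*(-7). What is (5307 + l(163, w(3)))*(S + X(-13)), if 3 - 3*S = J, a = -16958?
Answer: 34484238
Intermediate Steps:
w(f) = 7 + f (w(f) = f + 7 = 7 + f)
l(t, z) = -36 - 6*t
J = -24290 (J = -7332 - 16958 = -24290)
S = 24293/3 (S = 1 - ⅓*(-24290) = 1 + 24290/3 = 24293/3 ≈ 8097.7)
(5307 + l(163, w(3)))*(S + X(-13)) = (5307 + (-36 - 6*163))*(24293/3 + 5*(-13)) = (5307 + (-36 - 978))*(24293/3 - 65) = (5307 - 1014)*(24098/3) = 4293*(24098/3) = 34484238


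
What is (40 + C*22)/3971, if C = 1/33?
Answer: 122/11913 ≈ 0.010241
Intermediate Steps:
C = 1/33 (C = 1*(1/33) = 1/33 ≈ 0.030303)
(40 + C*22)/3971 = (40 + (1/33)*22)/3971 = (40 + ⅔)*(1/3971) = (122/3)*(1/3971) = 122/11913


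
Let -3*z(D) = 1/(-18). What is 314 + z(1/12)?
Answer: 16957/54 ≈ 314.02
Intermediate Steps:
z(D) = 1/54 (z(D) = -⅓/(-18) = -⅓*(-1/18) = 1/54)
314 + z(1/12) = 314 + 1/54 = 16957/54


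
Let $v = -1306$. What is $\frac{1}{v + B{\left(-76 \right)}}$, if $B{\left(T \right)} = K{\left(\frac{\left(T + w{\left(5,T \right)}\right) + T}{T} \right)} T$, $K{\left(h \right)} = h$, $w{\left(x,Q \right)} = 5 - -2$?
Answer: $- \frac{1}{1451} \approx -0.00068918$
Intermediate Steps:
$w{\left(x,Q \right)} = 7$ ($w{\left(x,Q \right)} = 5 + 2 = 7$)
$B{\left(T \right)} = 7 + 2 T$ ($B{\left(T \right)} = \frac{\left(T + 7\right) + T}{T} T = \frac{\left(7 + T\right) + T}{T} T = \frac{7 + 2 T}{T} T = 7 + 2 T$)
$\frac{1}{v + B{\left(-76 \right)}} = \frac{1}{-1306 + \left(7 + 2 \left(-76\right)\right)} = \frac{1}{-1306 + \left(7 - 152\right)} = \frac{1}{-1306 - 145} = \frac{1}{-1451} = - \frac{1}{1451}$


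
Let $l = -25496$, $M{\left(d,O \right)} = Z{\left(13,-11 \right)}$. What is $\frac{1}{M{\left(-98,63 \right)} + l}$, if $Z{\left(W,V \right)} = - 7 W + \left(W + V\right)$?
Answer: $- \frac{1}{25585} \approx -3.9085 \cdot 10^{-5}$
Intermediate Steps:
$Z{\left(W,V \right)} = V - 6 W$ ($Z{\left(W,V \right)} = - 7 W + \left(V + W\right) = V - 6 W$)
$M{\left(d,O \right)} = -89$ ($M{\left(d,O \right)} = -11 - 78 = -89$)
$\frac{1}{M{\left(-98,63 \right)} + l} = \frac{1}{-89 - 25496} = \frac{1}{-25585} = - \frac{1}{25585}$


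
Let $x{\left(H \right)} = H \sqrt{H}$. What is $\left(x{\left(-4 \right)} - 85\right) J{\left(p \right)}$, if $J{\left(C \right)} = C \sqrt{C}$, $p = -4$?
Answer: $-64 + 680 i \approx -64.0 + 680.0 i$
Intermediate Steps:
$x{\left(H \right)} = H^{\frac{3}{2}}$
$J{\left(C \right)} = C^{\frac{3}{2}}$
$\left(x{\left(-4 \right)} - 85\right) J{\left(p \right)} = \left(\left(-4\right)^{\frac{3}{2}} - 85\right) \left(-4\right)^{\frac{3}{2}} = \left(- 8 i - 85\right) \left(- 8 i\right) = \left(-85 - 8 i\right) \left(- 8 i\right) = - 8 i \left(-85 - 8 i\right)$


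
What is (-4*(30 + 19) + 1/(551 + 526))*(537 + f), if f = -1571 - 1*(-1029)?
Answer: 1055455/1077 ≈ 980.00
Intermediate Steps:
f = -542 (f = -1571 + 1029 = -542)
(-4*(30 + 19) + 1/(551 + 526))*(537 + f) = (-4*(30 + 19) + 1/(551 + 526))*(537 - 542) = (-4*49 + 1/1077)*(-5) = (-196 + 1/1077)*(-5) = -211091/1077*(-5) = 1055455/1077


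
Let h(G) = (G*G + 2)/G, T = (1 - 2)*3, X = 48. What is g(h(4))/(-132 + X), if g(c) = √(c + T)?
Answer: -√6/168 ≈ -0.014580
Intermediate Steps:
T = -3 (T = -1*3 = -3)
h(G) = (2 + G²)/G (h(G) = (G² + 2)/G = (2 + G²)/G)
g(c) = √(-3 + c) (g(c) = √(c - 3) = √(-3 + c))
g(h(4))/(-132 + X) = √(-3 + (4 + 2/4))/(-132 + 48) = √(-3 + (4 + 2*(¼)))/(-84) = -√(-3 + (4 + ½))/84 = -√(-3 + 9/2)/84 = -√6/168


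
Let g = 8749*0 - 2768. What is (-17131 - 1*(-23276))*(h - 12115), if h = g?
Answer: -91456035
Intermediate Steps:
g = -2768 (g = 0 - 2768 = -2768)
h = -2768
(-17131 - 1*(-23276))*(h - 12115) = (-17131 - 1*(-23276))*(-2768 - 12115) = (-17131 + 23276)*(-14883) = 6145*(-14883) = -91456035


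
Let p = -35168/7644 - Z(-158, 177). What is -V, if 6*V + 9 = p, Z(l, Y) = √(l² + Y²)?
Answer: 3713/1638 + √56293/6 ≈ 41.810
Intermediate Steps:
Z(l, Y) = √(Y² + l²)
p = -1256/273 - √56293 (p = -35168/7644 - √(177² + (-158)²) = -35168*1/7644 - √(31329 + 24964) = -1256/273 - √56293 ≈ -241.86)
V = -3713/1638 - √56293/6 (V = -3/2 + (-1256/273 - √56293)/6 = -3/2 + (-628/819 - √56293/6) = -3713/1638 - √56293/6 ≈ -41.810)
-V = -(-3713/1638 - √56293/6) = 3713/1638 + √56293/6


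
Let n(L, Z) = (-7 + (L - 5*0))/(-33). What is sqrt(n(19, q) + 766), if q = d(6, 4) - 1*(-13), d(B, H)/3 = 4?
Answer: sqrt(92642)/11 ≈ 27.670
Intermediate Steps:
d(B, H) = 12 (d(B, H) = 3*4 = 12)
q = 25 (q = 12 - 1*(-13) = 12 + 13 = 25)
n(L, Z) = 7/33 - L/33 (n(L, Z) = (-7 + (L + 0))*(-1/33) = (-7 + L)*(-1/33) = 7/33 - L/33)
sqrt(n(19, q) + 766) = sqrt((7/33 - 1/33*19) + 766) = sqrt((7/33 - 19/33) + 766) = sqrt(-4/11 + 766) = sqrt(8422/11) = sqrt(92642)/11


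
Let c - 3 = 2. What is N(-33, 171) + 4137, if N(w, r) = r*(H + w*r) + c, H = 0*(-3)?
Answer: -960811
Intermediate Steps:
c = 5 (c = 3 + 2 = 5)
H = 0
N(w, r) = 5 + w*r**2 (N(w, r) = r*(0 + w*r) + 5 = r*(0 + r*w) + 5 = r*(r*w) + 5 = w*r**2 + 5 = 5 + w*r**2)
N(-33, 171) + 4137 = (5 - 33*171**2) + 4137 = (5 - 33*29241) + 4137 = (5 - 964953) + 4137 = -964948 + 4137 = -960811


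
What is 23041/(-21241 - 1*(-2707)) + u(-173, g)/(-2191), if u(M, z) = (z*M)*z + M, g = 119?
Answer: 45358299053/40607994 ≈ 1117.0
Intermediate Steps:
u(M, z) = M + M*z**2 (u(M, z) = (M*z)*z + M = M*z**2 + M = M + M*z**2)
23041/(-21241 - 1*(-2707)) + u(-173, g)/(-2191) = 23041/(-21241 - 1*(-2707)) - 173*(1 + 119**2)/(-2191) = 23041/(-21241 + 2707) - 173*(1 + 14161)*(-1/2191) = 23041/(-18534) - 173*14162*(-1/2191) = 23041*(-1/18534) - 2450026*(-1/2191) = -23041/18534 + 2450026/2191 = 45358299053/40607994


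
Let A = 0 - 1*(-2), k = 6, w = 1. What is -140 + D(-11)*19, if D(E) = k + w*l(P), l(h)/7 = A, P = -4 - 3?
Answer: 240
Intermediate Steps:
P = -7
A = 2 (A = 0 + 2 = 2)
l(h) = 14 (l(h) = 7*2 = 14)
D(E) = 20 (D(E) = 6 + 1*14 = 6 + 14 = 20)
-140 + D(-11)*19 = -140 + 20*19 = -140 + 380 = 240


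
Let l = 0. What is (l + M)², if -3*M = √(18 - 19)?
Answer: -⅑ ≈ -0.11111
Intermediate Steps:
M = -I/3 (M = -√(18 - 19)/3 = -I/3 ≈ -0.33333*I)
(l + M)² = (0 - I/3)² = (-I/3)² = -⅑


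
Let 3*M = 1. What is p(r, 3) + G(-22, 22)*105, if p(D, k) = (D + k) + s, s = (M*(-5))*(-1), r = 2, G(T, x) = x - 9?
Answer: 4115/3 ≈ 1371.7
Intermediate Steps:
G(T, x) = -9 + x
M = 1/3 (M = (1/3)*1 = 1/3 ≈ 0.33333)
s = 5/3 (s = ((1/3)*(-5))*(-1) = -5/3*(-1) = 5/3 ≈ 1.6667)
p(D, k) = 5/3 + D + k (p(D, k) = (D + k) + 5/3 = 5/3 + D + k)
p(r, 3) + G(-22, 22)*105 = (5/3 + 2 + 3) + (-9 + 22)*105 = 20/3 + 13*105 = 20/3 + 1365 = 4115/3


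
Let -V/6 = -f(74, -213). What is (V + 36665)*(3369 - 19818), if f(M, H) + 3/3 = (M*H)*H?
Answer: -331948962255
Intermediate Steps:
f(M, H) = -1 + M*H² (f(M, H) = -1 + (M*H)*H = -1 + (H*M)*H = -1 + M*H²)
V = 20143830 (V = -(-6)*(-1 + 74*(-213)²) = -(-6)*(-1 + 74*45369) = -(-6)*(-1 + 3357306) = -(-6)*3357305 = -6*(-3357305) = 20143830)
(V + 36665)*(3369 - 19818) = (20143830 + 36665)*(3369 - 19818) = 20180495*(-16449) = -331948962255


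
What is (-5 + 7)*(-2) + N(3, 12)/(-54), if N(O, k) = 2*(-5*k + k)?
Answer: -20/9 ≈ -2.2222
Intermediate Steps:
N(O, k) = -8*k (N(O, k) = 2*(-4*k) = -8*k)
(-5 + 7)*(-2) + N(3, 12)/(-54) = (-5 + 7)*(-2) - 8*12/(-54) = 2*(-2) - 96*(-1/54) = -4 + 16/9 = -20/9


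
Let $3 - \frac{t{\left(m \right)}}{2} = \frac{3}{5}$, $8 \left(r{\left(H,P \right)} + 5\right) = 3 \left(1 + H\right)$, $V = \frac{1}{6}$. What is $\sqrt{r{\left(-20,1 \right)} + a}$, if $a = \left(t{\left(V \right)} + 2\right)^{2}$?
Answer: $\frac{\sqrt{13646}}{20} \approx 5.8408$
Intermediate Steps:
$V = \frac{1}{6} \approx 0.16667$
$r{\left(H,P \right)} = - \frac{37}{8} + \frac{3 H}{8}$ ($r{\left(H,P \right)} = -5 + \frac{3 \left(1 + H\right)}{8} = -5 + \frac{3 + 3 H}{8} = -5 + \left(\frac{3}{8} + \frac{3 H}{8}\right) = - \frac{37}{8} + \frac{3 H}{8}$)
$t{\left(m \right)} = \frac{24}{5}$ ($t{\left(m \right)} = 6 - 2 \cdot \frac{3}{5} = 6 - 2 \cdot 3 \cdot \frac{1}{5} = 6 - \frac{6}{5} = \frac{24}{5}$)
$a = \frac{1156}{25}$ ($a = \left(\frac{24}{5} + 2\right)^{2} = \left(\frac{34}{5}\right)^{2} = \frac{1156}{25} \approx 46.24$)
$\sqrt{r{\left(-20,1 \right)} + a} = \sqrt{\left(- \frac{37}{8} + \frac{3}{8} \left(-20\right)\right) + \frac{1156}{25}} = \sqrt{\left(- \frac{37}{8} - \frac{15}{2}\right) + \frac{1156}{25}} = \sqrt{- \frac{97}{8} + \frac{1156}{25}} = \sqrt{\frac{6823}{200}} = \frac{\sqrt{13646}}{20}$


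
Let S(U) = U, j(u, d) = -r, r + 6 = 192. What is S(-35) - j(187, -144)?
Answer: 151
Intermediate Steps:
r = 186 (r = -6 + 192 = 186)
j(u, d) = -186 (j(u, d) = -1*186 = -186)
S(-35) - j(187, -144) = -35 - 1*(-186) = -35 + 186 = 151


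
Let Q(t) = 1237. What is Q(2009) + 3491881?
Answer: 3493118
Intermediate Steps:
Q(2009) + 3491881 = 1237 + 3491881 = 3493118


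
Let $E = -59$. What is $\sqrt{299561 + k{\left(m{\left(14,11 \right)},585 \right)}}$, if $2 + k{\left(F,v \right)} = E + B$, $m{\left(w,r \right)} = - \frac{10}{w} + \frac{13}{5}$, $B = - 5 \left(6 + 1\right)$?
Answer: $\sqrt{299465} \approx 547.23$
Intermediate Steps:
$B = -35$ ($B = \left(-5\right) 7 = -35$)
$m{\left(w,r \right)} = \frac{13}{5} - \frac{10}{w}$ ($m{\left(w,r \right)} = - \frac{10}{w} + 13 \cdot \frac{1}{5} = - \frac{10}{w} + \frac{13}{5} = \frac{13}{5} - \frac{10}{w}$)
$k{\left(F,v \right)} = -96$ ($k{\left(F,v \right)} = -2 - 94 = -96$)
$\sqrt{299561 + k{\left(m{\left(14,11 \right)},585 \right)}} = \sqrt{299561 - 96} = \sqrt{299465}$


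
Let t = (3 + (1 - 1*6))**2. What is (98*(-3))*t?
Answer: -1176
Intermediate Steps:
t = 4 (t = (3 + (1 - 6))**2 = (3 - 5)**2 = (-2)**2 = 4)
(98*(-3))*t = (98*(-3))*4 = -294*4 = -1176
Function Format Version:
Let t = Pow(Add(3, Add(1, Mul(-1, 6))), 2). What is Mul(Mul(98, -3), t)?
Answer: -1176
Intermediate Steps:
t = 4 (t = Pow(Add(3, Add(1, -6)), 2) = Pow(Add(3, -5), 2) = Pow(-2, 2) = 4)
Mul(Mul(98, -3), t) = Mul(Mul(98, -3), 4) = Mul(-294, 4) = -1176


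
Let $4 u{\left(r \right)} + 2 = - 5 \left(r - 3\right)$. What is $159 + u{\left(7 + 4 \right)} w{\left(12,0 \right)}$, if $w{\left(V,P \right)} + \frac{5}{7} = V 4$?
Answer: $- \frac{675}{2} \approx -337.5$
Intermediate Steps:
$w{\left(V,P \right)} = - \frac{5}{7} + 4 V$ ($w{\left(V,P \right)} = - \frac{5}{7} + V 4 = - \frac{5}{7} + 4 V$)
$u{\left(r \right)} = \frac{13}{4} - \frac{5 r}{4}$ ($u{\left(r \right)} = - \frac{1}{2} + \frac{\left(-5\right) \left(r - 3\right)}{4} = - \frac{1}{2} + \frac{\left(-5\right) \left(-3 + r\right)}{4} = - \frac{1}{2} + \frac{15 - 5 r}{4} = - \frac{1}{2} - \left(- \frac{15}{4} + \frac{5 r}{4}\right) = \frac{13}{4} - \frac{5 r}{4}$)
$159 + u{\left(7 + 4 \right)} w{\left(12,0 \right)} = 159 + \left(\frac{13}{4} - \frac{5 \left(7 + 4\right)}{4}\right) \left(- \frac{5}{7} + 4 \cdot 12\right) = 159 + \left(\frac{13}{4} - \frac{55}{4}\right) \left(- \frac{5}{7} + 48\right) = 159 + \left(\frac{13}{4} - \frac{55}{4}\right) \frac{331}{7} = 159 - \frac{993}{2} = - \frac{675}{2}$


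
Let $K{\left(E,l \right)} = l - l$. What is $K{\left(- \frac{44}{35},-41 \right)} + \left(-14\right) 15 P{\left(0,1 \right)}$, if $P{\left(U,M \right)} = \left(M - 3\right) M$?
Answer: $420$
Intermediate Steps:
$K{\left(E,l \right)} = 0$
$P{\left(U,M \right)} = M \left(-3 + M\right)$ ($P{\left(U,M \right)} = \left(-3 + M\right) M = M \left(-3 + M\right)$)
$K{\left(- \frac{44}{35},-41 \right)} + \left(-14\right) 15 P{\left(0,1 \right)} = 0 + \left(-14\right) 15 \cdot 1 \left(-3 + 1\right) = 0 - 210 \cdot 1 \left(-2\right) = 0 - -420 = 0 + 420 = 420$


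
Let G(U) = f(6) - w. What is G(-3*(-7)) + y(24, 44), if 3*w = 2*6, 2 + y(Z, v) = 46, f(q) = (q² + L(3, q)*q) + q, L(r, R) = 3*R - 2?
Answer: 178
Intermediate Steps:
L(r, R) = -2 + 3*R
f(q) = q + q² + q*(-2 + 3*q) (f(q) = (q² + (-2 + 3*q)*q) + q = (q² + q*(-2 + 3*q)) + q = q + q² + q*(-2 + 3*q))
y(Z, v) = 44 (y(Z, v) = -2 + 46 = 44)
w = 4 (w = (2*6)/3 = (⅓)*12 = 4)
G(U) = 134 (G(U) = 6*(-1 + 4*6) - 1*4 = 6*(-1 + 24) - 4 = 6*23 - 4 = 138 - 4 = 134)
G(-3*(-7)) + y(24, 44) = 134 + 44 = 178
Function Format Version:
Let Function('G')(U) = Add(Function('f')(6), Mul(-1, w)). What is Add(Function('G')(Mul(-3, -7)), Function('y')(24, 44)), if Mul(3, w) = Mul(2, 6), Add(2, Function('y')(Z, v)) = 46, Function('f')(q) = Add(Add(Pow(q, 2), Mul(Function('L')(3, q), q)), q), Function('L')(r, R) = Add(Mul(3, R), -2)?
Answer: 178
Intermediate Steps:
Function('L')(r, R) = Add(-2, Mul(3, R))
Function('f')(q) = Add(q, Pow(q, 2), Mul(q, Add(-2, Mul(3, q)))) (Function('f')(q) = Add(Add(Pow(q, 2), Mul(Add(-2, Mul(3, q)), q)), q) = Add(Add(Pow(q, 2), Mul(q, Add(-2, Mul(3, q)))), q) = Add(q, Pow(q, 2), Mul(q, Add(-2, Mul(3, q)))))
Function('y')(Z, v) = 44 (Function('y')(Z, v) = Add(-2, 46) = 44)
w = 4 (w = Mul(Rational(1, 3), Mul(2, 6)) = Mul(Rational(1, 3), 12) = 4)
Function('G')(U) = 134 (Function('G')(U) = Add(Mul(6, Add(-1, Mul(4, 6))), Mul(-1, 4)) = Add(Mul(6, Add(-1, 24)), -4) = Add(Mul(6, 23), -4) = Add(138, -4) = 134)
Add(Function('G')(Mul(-3, -7)), Function('y')(24, 44)) = Add(134, 44) = 178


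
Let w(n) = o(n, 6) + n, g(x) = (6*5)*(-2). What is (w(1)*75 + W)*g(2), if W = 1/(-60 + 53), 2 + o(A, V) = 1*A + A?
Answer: -31440/7 ≈ -4491.4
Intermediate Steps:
g(x) = -60 (g(x) = 30*(-2) = -60)
o(A, V) = -2 + 2*A (o(A, V) = -2 + (1*A + A) = -2 + (A + A) = -2 + 2*A)
W = -⅐ (W = 1/(-7) = -⅐ ≈ -0.14286)
w(n) = -2 + 3*n (w(n) = (-2 + 2*n) + n = -2 + 3*n)
(w(1)*75 + W)*g(2) = ((-2 + 3*1)*75 - ⅐)*(-60) = ((-2 + 3)*75 - ⅐)*(-60) = (1*75 - ⅐)*(-60) = (75 - ⅐)*(-60) = (524/7)*(-60) = -31440/7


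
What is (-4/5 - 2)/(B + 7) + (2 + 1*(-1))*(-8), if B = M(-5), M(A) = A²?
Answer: -647/80 ≈ -8.0875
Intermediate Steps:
B = 25 (B = (-5)² = 25)
(-4/5 - 2)/(B + 7) + (2 + 1*(-1))*(-8) = (-4/5 - 2)/(25 + 7) + (2 + 1*(-1))*(-8) = (-4*⅕ - 2)/32 + (2 - 1)*(-8) = (-⅘ - 2)*(1/32) + 1*(-8) = -14/5*1/32 - 8 = -7/80 - 8 = -647/80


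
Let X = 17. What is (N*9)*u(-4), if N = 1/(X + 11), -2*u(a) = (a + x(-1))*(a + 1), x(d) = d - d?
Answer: -27/14 ≈ -1.9286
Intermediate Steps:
x(d) = 0
u(a) = -a*(1 + a)/2 (u(a) = -(a + 0)*(a + 1)/2 = -a*(1 + a)/2)
N = 1/28 (N = 1/(17 + 11) = 1/28 ≈ 0.035714)
(N*9)*u(-4) = ((1/28)*9)*((½)*(-4)*(-1 - 1*(-4))) = 9*((½)*(-4)*(-1 + 4))/28 = 9*((½)*(-4)*3)/28 = (9/28)*(-6) = -27/14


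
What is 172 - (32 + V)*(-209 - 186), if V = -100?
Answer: -26688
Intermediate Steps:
172 - (32 + V)*(-209 - 186) = 172 - (32 - 100)*(-209 - 186) = 172 - (-68)*(-395) = 172 - 1*26860 = 172 - 26860 = -26688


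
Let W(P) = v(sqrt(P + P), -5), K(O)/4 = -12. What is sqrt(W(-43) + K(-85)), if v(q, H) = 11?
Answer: I*sqrt(37) ≈ 6.0828*I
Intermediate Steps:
K(O) = -48 (K(O) = 4*(-12) = -48)
W(P) = 11
sqrt(W(-43) + K(-85)) = sqrt(11 - 48) = sqrt(-37) = I*sqrt(37)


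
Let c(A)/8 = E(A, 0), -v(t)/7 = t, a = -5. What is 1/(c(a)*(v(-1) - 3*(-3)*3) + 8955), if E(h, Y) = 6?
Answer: 1/10587 ≈ 9.4455e-5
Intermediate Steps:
v(t) = -7*t
c(A) = 48 (c(A) = 8*6 = 48)
1/(c(a)*(v(-1) - 3*(-3)*3) + 8955) = 1/(48*(-7*(-1) - 3*(-3)*3) + 8955) = 1/(48*(7 + 9*3) + 8955) = 1/(48*(7 + 27) + 8955) = 1/(48*34 + 8955) = 1/(1632 + 8955) = 1/10587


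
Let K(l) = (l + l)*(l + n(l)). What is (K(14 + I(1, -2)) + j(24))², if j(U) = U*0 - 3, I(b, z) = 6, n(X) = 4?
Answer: 915849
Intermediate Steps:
j(U) = -3 (j(U) = 0 - 3 = -3)
K(l) = 2*l*(4 + l) (K(l) = (l + l)*(l + 4) = (2*l)*(4 + l) = 2*l*(4 + l))
(K(14 + I(1, -2)) + j(24))² = (2*(14 + 6)*(4 + (14 + 6)) - 3)² = (2*20*(4 + 20) - 3)² = (2*20*24 - 3)² = (960 - 3)² = 957² = 915849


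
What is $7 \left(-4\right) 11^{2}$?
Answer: $-3388$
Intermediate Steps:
$7 \left(-4\right) 11^{2} = \left(-28\right) 121 = -3388$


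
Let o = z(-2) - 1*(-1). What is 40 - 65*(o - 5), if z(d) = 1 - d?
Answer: 105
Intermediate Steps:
o = 4 (o = (1 - 1*(-2)) - 1*(-1) = (1 + 2) + 1 = 3 + 1 = 4)
40 - 65*(o - 5) = 40 - 65*(4 - 5) = 40 - 65*(-1) = 40 - 13*(-5) = 40 + 65 = 105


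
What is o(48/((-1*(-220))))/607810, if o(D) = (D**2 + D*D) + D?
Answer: 474/919312625 ≈ 5.1560e-7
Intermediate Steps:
o(D) = D + 2*D**2 (o(D) = (D**2 + D**2) + D = 2*D**2 + D = D + 2*D**2)
o(48/((-1*(-220))))/607810 = ((48/((-1*(-220))))*(1 + 2*(48/((-1*(-220))))))/607810 = ((48/220)*(1 + 2*(48/220)))*(1/607810) = ((48*(1/220))*(1 + 2*(48*(1/220))))*(1/607810) = (12*(1 + 2*(12/55))/55)*(1/607810) = (12*(1 + 24/55)/55)*(1/607810) = ((12/55)*(79/55))*(1/607810) = (948/3025)*(1/607810) = 474/919312625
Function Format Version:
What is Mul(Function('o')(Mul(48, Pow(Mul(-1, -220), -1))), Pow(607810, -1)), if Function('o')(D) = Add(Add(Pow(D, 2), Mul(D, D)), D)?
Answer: Rational(474, 919312625) ≈ 5.1560e-7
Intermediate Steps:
Function('o')(D) = Add(D, Mul(2, Pow(D, 2))) (Function('o')(D) = Add(Add(Pow(D, 2), Pow(D, 2)), D) = Add(Mul(2, Pow(D, 2)), D) = Add(D, Mul(2, Pow(D, 2))))
Mul(Function('o')(Mul(48, Pow(Mul(-1, -220), -1))), Pow(607810, -1)) = Mul(Mul(Mul(48, Pow(Mul(-1, -220), -1)), Add(1, Mul(2, Mul(48, Pow(Mul(-1, -220), -1))))), Pow(607810, -1)) = Mul(Mul(Mul(48, Pow(220, -1)), Add(1, Mul(2, Mul(48, Pow(220, -1))))), Rational(1, 607810)) = Mul(Mul(Mul(48, Rational(1, 220)), Add(1, Mul(2, Mul(48, Rational(1, 220))))), Rational(1, 607810)) = Mul(Mul(Rational(12, 55), Add(1, Mul(2, Rational(12, 55)))), Rational(1, 607810)) = Mul(Mul(Rational(12, 55), Add(1, Rational(24, 55))), Rational(1, 607810)) = Mul(Mul(Rational(12, 55), Rational(79, 55)), Rational(1, 607810)) = Mul(Rational(948, 3025), Rational(1, 607810)) = Rational(474, 919312625)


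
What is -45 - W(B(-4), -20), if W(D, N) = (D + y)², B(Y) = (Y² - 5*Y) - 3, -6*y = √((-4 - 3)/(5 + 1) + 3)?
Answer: -244955/216 + 11*√66/6 ≈ -1119.2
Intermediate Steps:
y = -√66/36 (y = -√((-4 - 3)/(5 + 1) + 3)/6 = -√(-7/6 + 3)/6 = -√66/36 ≈ -0.22567)
B(Y) = -3 + Y² - 5*Y
W(D, N) = (D - √66/36)²
-45 - W(B(-4), -20) = -45 - (-√66 + 36*(-3 + (-4)² - 5*(-4)))²/1296 = -45 - (-√66 + 36*(-3 + 16 + 20))²/1296 = -45 - (-√66 + 36*33)²/1296 = -45 - (-√66 + 1188)²/1296 = -45 - (1188 - √66)²/1296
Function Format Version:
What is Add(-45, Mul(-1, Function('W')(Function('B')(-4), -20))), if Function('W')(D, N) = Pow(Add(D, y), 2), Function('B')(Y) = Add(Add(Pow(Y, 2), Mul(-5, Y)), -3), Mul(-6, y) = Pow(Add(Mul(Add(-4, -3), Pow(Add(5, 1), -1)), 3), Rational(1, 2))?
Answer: Add(Rational(-244955, 216), Mul(Rational(11, 6), Pow(66, Rational(1, 2)))) ≈ -1119.2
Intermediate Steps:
y = Mul(Rational(-1, 36), Pow(66, Rational(1, 2))) (y = Mul(Rational(-1, 6), Pow(Add(Mul(Add(-4, -3), Pow(Add(5, 1), -1)), 3), Rational(1, 2))) = Mul(Rational(-1, 6), Pow(Add(Mul(-7, Pow(6, -1)), 3), Rational(1, 2))) = Mul(Rational(-1, 6), Pow(Add(Mul(-7, Rational(1, 6)), 3), Rational(1, 2))) = Mul(Rational(-1, 6), Pow(Add(Rational(-7, 6), 3), Rational(1, 2))) = Mul(Rational(-1, 6), Pow(Rational(11, 6), Rational(1, 2))) = Mul(Rational(-1, 6), Mul(Rational(1, 6), Pow(66, Rational(1, 2)))) = Mul(Rational(-1, 36), Pow(66, Rational(1, 2))) ≈ -0.22567)
Function('B')(Y) = Add(-3, Pow(Y, 2), Mul(-5, Y))
Function('W')(D, N) = Pow(Add(D, Mul(Rational(-1, 36), Pow(66, Rational(1, 2)))), 2)
Add(-45, Mul(-1, Function('W')(Function('B')(-4), -20))) = Add(-45, Mul(-1, Mul(Rational(1, 1296), Pow(Add(Mul(-1, Pow(66, Rational(1, 2))), Mul(36, Add(-3, Pow(-4, 2), Mul(-5, -4)))), 2)))) = Add(-45, Mul(-1, Mul(Rational(1, 1296), Pow(Add(Mul(-1, Pow(66, Rational(1, 2))), Mul(36, Add(-3, 16, 20))), 2)))) = Add(-45, Mul(-1, Mul(Rational(1, 1296), Pow(Add(Mul(-1, Pow(66, Rational(1, 2))), Mul(36, 33)), 2)))) = Add(-45, Mul(-1, Mul(Rational(1, 1296), Pow(Add(Mul(-1, Pow(66, Rational(1, 2))), 1188), 2)))) = Add(-45, Mul(-1, Mul(Rational(1, 1296), Pow(Add(1188, Mul(-1, Pow(66, Rational(1, 2)))), 2)))) = Add(-45, Mul(Rational(-1, 1296), Pow(Add(1188, Mul(-1, Pow(66, Rational(1, 2)))), 2)))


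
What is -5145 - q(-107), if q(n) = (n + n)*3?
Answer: -4503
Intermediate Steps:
q(n) = 6*n (q(n) = (2*n)*3 = 6*n)
-5145 - q(-107) = -5145 - 6*(-107) = -5145 - 1*(-642) = -5145 + 642 = -4503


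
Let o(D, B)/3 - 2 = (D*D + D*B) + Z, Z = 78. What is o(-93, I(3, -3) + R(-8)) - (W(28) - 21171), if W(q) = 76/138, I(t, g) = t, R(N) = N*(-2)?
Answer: 2901895/69 ≈ 42056.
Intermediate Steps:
R(N) = -2*N
W(q) = 38/69 (W(q) = 76*(1/138) = 38/69)
o(D, B) = 240 + 3*D**2 + 3*B*D (o(D, B) = 6 + 3*((D*D + D*B) + 78) = 6 + 3*((D**2 + B*D) + 78) = 6 + 3*(78 + D**2 + B*D) = 6 + (234 + 3*D**2 + 3*B*D) = 240 + 3*D**2 + 3*B*D)
o(-93, I(3, -3) + R(-8)) - (W(28) - 21171) = (240 + 3*(-93)**2 + 3*(3 - 2*(-8))*(-93)) - (38/69 - 21171) = (240 + 3*8649 + 3*(3 + 16)*(-93)) - 1*(-1460761/69) = (240 + 25947 + 3*19*(-93)) + 1460761/69 = (240 + 25947 - 5301) + 1460761/69 = 20886 + 1460761/69 = 2901895/69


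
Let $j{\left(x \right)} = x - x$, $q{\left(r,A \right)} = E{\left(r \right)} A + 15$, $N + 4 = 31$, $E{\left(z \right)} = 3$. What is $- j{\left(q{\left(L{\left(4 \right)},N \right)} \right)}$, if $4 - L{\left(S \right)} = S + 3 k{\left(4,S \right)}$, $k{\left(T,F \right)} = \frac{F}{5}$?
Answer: $0$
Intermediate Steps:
$k{\left(T,F \right)} = \frac{F}{5}$ ($k{\left(T,F \right)} = F \frac{1}{5} = \frac{F}{5}$)
$L{\left(S \right)} = 4 - \frac{8 S}{5}$ ($L{\left(S \right)} = 4 - \left(S + 3 \frac{S}{5}\right) = 4 - \left(S + \frac{3 S}{5}\right) = 4 - \frac{8 S}{5}$)
$N = 27$ ($N = -4 + 31 = 27$)
$q{\left(r,A \right)} = 15 + 3 A$ ($q{\left(r,A \right)} = 3 A + 15 = 15 + 3 A$)
$j{\left(x \right)} = 0$
$- j{\left(q{\left(L{\left(4 \right)},N \right)} \right)} = \left(-1\right) 0 = 0$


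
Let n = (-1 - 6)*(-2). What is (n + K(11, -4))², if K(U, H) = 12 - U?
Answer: 225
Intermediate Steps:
n = 14 (n = -7*(-2) = 14)
(n + K(11, -4))² = (14 + (12 - 1*11))² = (14 + (12 - 11))² = (14 + 1)² = 15² = 225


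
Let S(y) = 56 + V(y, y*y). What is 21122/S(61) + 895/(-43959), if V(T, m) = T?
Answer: 309465761/1714401 ≈ 180.51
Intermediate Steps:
S(y) = 56 + y
21122/S(61) + 895/(-43959) = 21122/(56 + 61) + 895/(-43959) = 21122/117 + 895*(-1/43959) = 21122*(1/117) - 895/43959 = 21122/117 - 895/43959 = 309465761/1714401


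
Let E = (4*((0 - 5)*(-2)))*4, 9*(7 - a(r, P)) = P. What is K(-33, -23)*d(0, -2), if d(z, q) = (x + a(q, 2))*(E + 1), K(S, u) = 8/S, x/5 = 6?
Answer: -426328/297 ≈ -1435.4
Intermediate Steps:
a(r, P) = 7 - P/9
x = 30 (x = 5*6 = 30)
E = 160 (E = (4*(-5*(-2)))*4 = (4*10)*4 = 40*4 = 160)
d(z, q) = 53291/9 (d(z, q) = (30 + (7 - 1/9*2))*(160 + 1) = (30 + (7 - 2/9))*161 = (30 + 61/9)*161 = (331/9)*161 = 53291/9)
K(-33, -23)*d(0, -2) = (8/(-33))*(53291/9) = (8*(-1/33))*(53291/9) = -8/33*53291/9 = -426328/297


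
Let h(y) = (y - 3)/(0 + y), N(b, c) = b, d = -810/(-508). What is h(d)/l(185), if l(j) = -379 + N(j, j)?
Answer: 119/26190 ≈ 0.0045437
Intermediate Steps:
d = 405/254 (d = -810*(-1/508) = 405/254 ≈ 1.5945)
l(j) = -379 + j
h(y) = (-3 + y)/y
h(d)/l(185) = ((-3 + 405/254)/(405/254))/(-379 + 185) = ((254/405)*(-357/254))/(-194) = -119/135*(-1/194) = 119/26190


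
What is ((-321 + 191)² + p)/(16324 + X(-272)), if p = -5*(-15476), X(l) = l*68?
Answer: -23570/543 ≈ -43.407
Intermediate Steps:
X(l) = 68*l
p = 77380
((-321 + 191)² + p)/(16324 + X(-272)) = ((-321 + 191)² + 77380)/(16324 + 68*(-272)) = ((-130)² + 77380)/(16324 - 18496) = (16900 + 77380)/(-2172) = 94280*(-1/2172) = -23570/543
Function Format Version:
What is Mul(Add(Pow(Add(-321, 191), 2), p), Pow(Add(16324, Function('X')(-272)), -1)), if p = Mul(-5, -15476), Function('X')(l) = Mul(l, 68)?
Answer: Rational(-23570, 543) ≈ -43.407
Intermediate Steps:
Function('X')(l) = Mul(68, l)
p = 77380
Mul(Add(Pow(Add(-321, 191), 2), p), Pow(Add(16324, Function('X')(-272)), -1)) = Mul(Add(Pow(Add(-321, 191), 2), 77380), Pow(Add(16324, Mul(68, -272)), -1)) = Mul(Add(Pow(-130, 2), 77380), Pow(Add(16324, -18496), -1)) = Mul(Add(16900, 77380), Pow(-2172, -1)) = Mul(94280, Rational(-1, 2172)) = Rational(-23570, 543)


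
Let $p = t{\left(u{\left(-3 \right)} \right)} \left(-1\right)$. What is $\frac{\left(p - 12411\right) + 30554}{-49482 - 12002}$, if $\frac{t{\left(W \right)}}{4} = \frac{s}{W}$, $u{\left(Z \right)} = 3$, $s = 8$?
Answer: $- \frac{2863}{9708} \approx -0.29491$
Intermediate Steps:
$t{\left(W \right)} = \frac{32}{W}$ ($t{\left(W \right)} = 4 \frac{8}{W} = \frac{32}{W}$)
$p = - \frac{32}{3}$ ($p = \frac{32}{3} \left(-1\right) = - \frac{32}{3} \approx -10.667$)
$\frac{\left(p - 12411\right) + 30554}{-49482 - 12002} = \frac{\left(- \frac{32}{3} - 12411\right) + 30554}{-49482 - 12002} = \frac{- \frac{37265}{3} + 30554}{-61484} = \frac{54397}{3} \left(- \frac{1}{61484}\right) = - \frac{2863}{9708}$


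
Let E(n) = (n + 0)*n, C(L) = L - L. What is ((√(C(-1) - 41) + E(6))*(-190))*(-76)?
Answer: 519840 + 14440*I*√41 ≈ 5.1984e+5 + 92461.0*I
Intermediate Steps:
C(L) = 0
E(n) = n² (E(n) = n*n = n²)
((√(C(-1) - 41) + E(6))*(-190))*(-76) = ((√(0 - 41) + 6²)*(-190))*(-76) = ((√(-41) + 36)*(-190))*(-76) = ((I*√41 + 36)*(-190))*(-76) = ((36 + I*√41)*(-190))*(-76) = (-6840 - 190*I*√41)*(-76) = 519840 + 14440*I*√41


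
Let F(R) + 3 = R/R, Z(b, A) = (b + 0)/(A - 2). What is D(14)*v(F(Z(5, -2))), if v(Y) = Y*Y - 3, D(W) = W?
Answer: 14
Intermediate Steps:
Z(b, A) = b/(-2 + A)
F(R) = -2 (F(R) = -3 + R/R = -3 + 1 = -2)
v(Y) = -3 + Y² (v(Y) = Y² - 3 = -3 + Y²)
D(14)*v(F(Z(5, -2))) = 14*(-3 + (-2)²) = 14*(-3 + 4) = 14*1 = 14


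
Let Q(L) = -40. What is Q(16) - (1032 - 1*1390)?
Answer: 318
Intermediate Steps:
Q(16) - (1032 - 1*1390) = -40 - (1032 - 1*1390) = -40 - (1032 - 1390) = -40 - 1*(-358) = -40 + 358 = 318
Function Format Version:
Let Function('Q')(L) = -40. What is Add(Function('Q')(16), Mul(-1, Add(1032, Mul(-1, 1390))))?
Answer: 318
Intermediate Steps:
Add(Function('Q')(16), Mul(-1, Add(1032, Mul(-1, 1390)))) = Add(-40, Mul(-1, Add(1032, Mul(-1, 1390)))) = Add(-40, Mul(-1, Add(1032, -1390))) = Add(-40, Mul(-1, -358)) = Add(-40, 358) = 318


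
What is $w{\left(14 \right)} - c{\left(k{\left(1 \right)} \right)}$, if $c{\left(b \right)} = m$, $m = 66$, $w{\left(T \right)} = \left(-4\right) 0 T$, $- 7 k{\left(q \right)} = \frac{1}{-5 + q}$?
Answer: $-66$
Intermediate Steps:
$k{\left(q \right)} = - \frac{1}{7 \left(-5 + q\right)}$
$w{\left(T \right)} = 0$ ($w{\left(T \right)} = 0 T = 0$)
$c{\left(b \right)} = 66$
$w{\left(14 \right)} - c{\left(k{\left(1 \right)} \right)} = 0 - 66 = -66$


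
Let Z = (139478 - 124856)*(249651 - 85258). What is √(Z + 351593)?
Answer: √2404106039 ≈ 49032.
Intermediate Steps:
Z = 2403754446 (Z = 14622*164393 = 2403754446)
√(Z + 351593) = √(2403754446 + 351593) = √2404106039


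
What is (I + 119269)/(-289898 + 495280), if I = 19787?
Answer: 69528/102691 ≈ 0.67706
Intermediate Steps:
(I + 119269)/(-289898 + 495280) = (19787 + 119269)/(-289898 + 495280) = 139056/205382 = 139056*(1/205382) = 69528/102691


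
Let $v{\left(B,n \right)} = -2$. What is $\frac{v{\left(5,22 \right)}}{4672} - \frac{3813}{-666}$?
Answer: $\frac{1484417}{259296} \approx 5.7248$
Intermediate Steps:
$\frac{v{\left(5,22 \right)}}{4672} - \frac{3813}{-666} = - \frac{2}{4672} - \frac{3813}{-666} = \left(-2\right) \frac{1}{4672} - - \frac{1271}{222} = - \frac{1}{2336} + \frac{1271}{222} = \frac{1484417}{259296}$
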